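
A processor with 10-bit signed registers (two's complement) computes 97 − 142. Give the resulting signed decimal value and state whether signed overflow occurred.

-45; no overflow

97 → 0001100001
142 → 0010001110
Subtract via negate-and-add: invert 0010001110 + 1 = 1101110010 (i.e. -142).
  0001100001
+ 1101110010
= 1111010011
Result 1111010011: MSB = 1 → 979 − 1024 = -45.
Addends (after negating the subtrahend) have opposite signs, so signed overflow cannot occur.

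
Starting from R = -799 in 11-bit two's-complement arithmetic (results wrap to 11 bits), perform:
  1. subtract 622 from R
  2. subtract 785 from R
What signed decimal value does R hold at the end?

-158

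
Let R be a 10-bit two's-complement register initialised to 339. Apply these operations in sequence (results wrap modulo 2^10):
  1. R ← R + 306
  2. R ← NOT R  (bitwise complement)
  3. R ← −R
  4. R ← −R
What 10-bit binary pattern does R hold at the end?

0101111010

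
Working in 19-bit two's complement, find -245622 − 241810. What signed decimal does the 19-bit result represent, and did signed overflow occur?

-245622 → 1000100000010001010
241810 → 0111011000010010010
Subtract via negate-and-add: invert 0111011000010010010 + 1 = 1000100111101101110 (i.e. -241810).
  1000100000010001010
+ 1000100111101101110
= 0001000111111111000  (discard carry-out 1)
Result 0001000111111111000: MSB = 0 → value 36856.
Both addends (after negating the subtrahend) are negative but the stored result is non-negative: signed overflow. The true value -245622 − 241810 = -487432 lies outside [-262144, 262143].

36856; overflow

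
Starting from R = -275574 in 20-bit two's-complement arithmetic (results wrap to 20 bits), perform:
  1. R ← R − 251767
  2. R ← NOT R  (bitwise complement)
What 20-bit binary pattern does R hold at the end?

Start: R = -275574 = 10111100101110001010.
R = -275574 − 251767 = -527341; wraps to 521235 = 01111111010000010011
R = NOT 01111111010000010011 = 10000000101111101100 = -521236

10000000101111101100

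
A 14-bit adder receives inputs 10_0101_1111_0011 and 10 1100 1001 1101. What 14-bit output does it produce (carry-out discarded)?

  10010111110011
+ 10110010011101
= 01001010010000  (discard carry-out 1)

01001010010000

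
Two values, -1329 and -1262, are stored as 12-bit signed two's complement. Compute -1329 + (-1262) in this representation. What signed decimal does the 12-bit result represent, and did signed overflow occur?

1505; overflow

-1329 → 101011001111
-1262 → 101100010010
  101011001111
+ 101100010010
= 010111100001  (discard carry-out 1)
Result 010111100001: MSB = 0 → value 1505.
Both addends are negative but the stored result is non-negative: signed overflow. The true value -1329 + (-1262) = -2591 lies outside [-2048, 2047].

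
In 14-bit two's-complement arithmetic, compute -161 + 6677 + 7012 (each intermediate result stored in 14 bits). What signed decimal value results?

-2856

-161 + 6677 = 6516 (01100101110100)
6516 + 7012 = 13528 → wraps to -2856 (11010011011000)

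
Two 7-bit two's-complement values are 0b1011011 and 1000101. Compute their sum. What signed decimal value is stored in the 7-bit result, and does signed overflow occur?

0b1011011 → 1011011 = -37 (signed)
1000101 = -59 (signed)
  1011011
+ 1000101
= 0100000  (discard carry-out 1)
Result 0100000: MSB = 0 → value 32.
Both addends are negative but the stored result is non-negative: signed overflow. The true value -37 + (-59) = -96 lies outside [-64, 63].

32; overflow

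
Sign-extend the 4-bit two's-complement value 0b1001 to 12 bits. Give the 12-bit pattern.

MSB of 1001 is 1; replicate it into the new high bits.
11111111|1001 → 111111111001 (still -7).

111111111001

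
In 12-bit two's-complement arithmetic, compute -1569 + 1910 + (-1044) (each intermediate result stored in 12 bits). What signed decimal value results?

-1569 + 1910 = 341 (000101010101)
341 + (-1044) = -703 (110101000001)

-703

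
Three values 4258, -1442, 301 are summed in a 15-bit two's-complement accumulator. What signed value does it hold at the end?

3117

4258 + (-1442) = 2816 (000101100000000)
2816 + 301 = 3117 (000110000101101)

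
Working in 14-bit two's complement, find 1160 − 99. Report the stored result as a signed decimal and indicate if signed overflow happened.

1160 → 00010010001000
99 → 00000001100011
Subtract via negate-and-add: invert 00000001100011 + 1 = 11111110011101 (i.e. -99).
  00010010001000
+ 11111110011101
= 00010000100101  (discard carry-out 1)
Result 00010000100101: MSB = 0 → value 1061.
Addends (after negating the subtrahend) have opposite signs, so signed overflow cannot occur.

1061; no overflow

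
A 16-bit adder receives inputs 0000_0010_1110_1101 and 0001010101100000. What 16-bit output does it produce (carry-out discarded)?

0001100001001101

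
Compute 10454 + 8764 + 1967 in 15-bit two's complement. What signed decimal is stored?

10454 + 8764 = 19218 → wraps to -13550 (100101100010010)
-13550 + 1967 = -11583 (101001011000001)

-11583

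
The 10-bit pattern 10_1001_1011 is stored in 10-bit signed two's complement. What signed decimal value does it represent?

-357

MSB is 1, so the value is negative.
Invert: 0101100100. Add 1: 0101100101 = 357. So the value is −357.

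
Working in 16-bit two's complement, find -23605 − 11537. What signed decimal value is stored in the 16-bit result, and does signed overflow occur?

30394; overflow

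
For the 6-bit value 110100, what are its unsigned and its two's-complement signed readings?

Unsigned: 110100 = 52.
Signed: MSB=1 → 52 − 64 = -12.

unsigned = 52, signed = -12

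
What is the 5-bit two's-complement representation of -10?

10110

|-10| = 10 = 01010 in 5 bits.
Invert the bits: 10101. Add 1: 10110.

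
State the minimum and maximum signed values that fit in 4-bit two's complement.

Minimum: −2^3 = -8.
Maximum: 2^3 − 1 = 7.

min = -8, max = 7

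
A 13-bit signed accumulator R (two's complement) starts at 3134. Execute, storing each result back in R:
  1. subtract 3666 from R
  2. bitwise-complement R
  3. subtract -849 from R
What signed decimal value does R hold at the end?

1380

Start: R = 3134 = 0110000111110.
R = 3134 − 3666 = -532 = 1110111101100
R = NOT 1110111101100 = 0001000010011 = 531
R = 531 − (-849) = 1380 = 0010101100100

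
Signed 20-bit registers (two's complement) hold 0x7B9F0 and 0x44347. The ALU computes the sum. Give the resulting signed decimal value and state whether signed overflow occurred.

0x7B9F0 = 01111011100111110000 = 506352 (signed)
0x44347 = 01000100001101000111 = 279367 (signed)
  01111011100111110000
+ 01000100001101000111
= 10111111110100110111
Result 10111111110100110111: MSB = 1 → 785719 − 1048576 = -262857.
Both addends are non-negative but the stored result is negative: signed overflow. The true value 506352 + 279367 = 785719 lies outside [-524288, 524287].

-262857; overflow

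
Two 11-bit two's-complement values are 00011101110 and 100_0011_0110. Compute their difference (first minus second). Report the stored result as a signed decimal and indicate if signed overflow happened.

00011101110 = 238 (signed)
100_0011_0110 → 10000110110 = -970 (signed)
Subtract via negate-and-add: invert 10000110110 + 1 = 01111001010 (i.e. 970).
  00011101110
+ 01111001010
= 10010111000
Result 10010111000: MSB = 1 → 1208 − 2048 = -840.
Both addends (after negating the subtrahend) are non-negative but the stored result is negative: signed overflow. The true value 238 − (-970) = 1208 lies outside [-1024, 1023].

-840; overflow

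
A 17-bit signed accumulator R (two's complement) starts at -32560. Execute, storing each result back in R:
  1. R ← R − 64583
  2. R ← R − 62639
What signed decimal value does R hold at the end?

-28710

Start: R = -32560 = 11000000011010000.
R = -32560 − 64583 = -97143; wraps to 33929 = 01000010010001001
R = 33929 − 62639 = -28710 = 11000111111011010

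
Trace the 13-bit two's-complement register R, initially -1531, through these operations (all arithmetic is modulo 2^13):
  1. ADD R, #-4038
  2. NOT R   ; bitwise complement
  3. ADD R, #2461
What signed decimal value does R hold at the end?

-163

Start: R = -1531 = 1101000000101.
R = -1531 + (-4038) = -5569; wraps to 2623 = 0101000111111
R = NOT 0101000111111 = 1010111000000 = -2624
R = -2624 + 2461 = -163 = 1111101011101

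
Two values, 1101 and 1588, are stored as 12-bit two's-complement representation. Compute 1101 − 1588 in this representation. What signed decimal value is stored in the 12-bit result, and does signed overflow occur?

1101 → 010001001101
1588 → 011000110100
Subtract via negate-and-add: invert 011000110100 + 1 = 100111001100 (i.e. -1588).
  010001001101
+ 100111001100
= 111000011001
Result 111000011001: MSB = 1 → 3609 − 4096 = -487.
Addends (after negating the subtrahend) have opposite signs, so signed overflow cannot occur.

-487; no overflow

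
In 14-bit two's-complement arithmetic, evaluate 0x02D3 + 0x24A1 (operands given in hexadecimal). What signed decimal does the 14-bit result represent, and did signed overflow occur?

0x02D3 = 00001011010011 = 723 (signed)
0x24A1 = 10010010100001 = -7007 (signed)
  00001011010011
+ 10010010100001
= 10011101110100
Result 10011101110100: MSB = 1 → 10100 − 16384 = -6284.
Addends have opposite signs, so signed overflow cannot occur.

-6284; no overflow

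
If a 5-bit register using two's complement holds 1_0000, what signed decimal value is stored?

-16

MSB is 1, so the value is negative.
Unsigned reading: 16. Subtract 2^5 = 32: 16 − 32 = -16.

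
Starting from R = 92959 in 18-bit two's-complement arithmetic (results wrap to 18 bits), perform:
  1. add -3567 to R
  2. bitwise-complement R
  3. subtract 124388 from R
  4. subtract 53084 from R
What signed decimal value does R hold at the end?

Start: R = 92959 = 010110101100011111.
R = 92959 + (-3567) = 89392 = 010101110100110000
R = NOT 010101110100110000 = 101010001011001111 = -89393
R = -89393 − 124388 = -213781; wraps to 48363 = 001011110011101011
R = 48363 − 53084 = -4721 = 111110110110001111

-4721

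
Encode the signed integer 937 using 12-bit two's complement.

937 is non-negative, so write it directly in 12 bits: 001110101001.

001110101001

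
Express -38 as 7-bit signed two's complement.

|-38| = 38 = 0100110 in 7 bits.
Invert the bits: 1011001. Add 1: 1011010.
Check: 1011010 reads as 90 − 128 = -38.

1011010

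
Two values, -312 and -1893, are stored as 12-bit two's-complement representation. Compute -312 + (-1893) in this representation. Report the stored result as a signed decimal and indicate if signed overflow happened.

-312 → 111011001000
-1893 → 100010011011
  111011001000
+ 100010011011
= 011101100011  (discard carry-out 1)
Result 011101100011: MSB = 0 → value 1891.
Both addends are negative but the stored result is non-negative: signed overflow. The true value -312 + (-1893) = -2205 lies outside [-2048, 2047].

1891; overflow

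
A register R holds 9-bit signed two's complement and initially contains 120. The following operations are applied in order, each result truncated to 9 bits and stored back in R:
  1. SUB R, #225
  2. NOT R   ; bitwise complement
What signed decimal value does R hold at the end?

Start: R = 120 = 001111000.
R = 120 − 225 = -105 = 110010111
R = NOT 110010111 = 001101000 = 104

104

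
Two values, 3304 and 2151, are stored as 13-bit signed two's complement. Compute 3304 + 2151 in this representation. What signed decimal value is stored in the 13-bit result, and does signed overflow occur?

-2737; overflow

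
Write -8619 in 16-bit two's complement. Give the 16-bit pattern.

|-8619| = 8619 = 0010000110101011 in 16 bits.
Invert the bits: 1101111001010100. Add 1: 1101111001010101.

1101111001010101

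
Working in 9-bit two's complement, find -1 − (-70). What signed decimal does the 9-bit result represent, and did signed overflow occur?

-1 → 111111111
-70 → 110111010
Subtract via negate-and-add: invert 110111010 + 1 = 001000110 (i.e. 70).
  111111111
+ 001000110
= 001000101  (discard carry-out 1)
Result 001000101: MSB = 0 → value 69.
Addends (after negating the subtrahend) have opposite signs, so signed overflow cannot occur.

69; no overflow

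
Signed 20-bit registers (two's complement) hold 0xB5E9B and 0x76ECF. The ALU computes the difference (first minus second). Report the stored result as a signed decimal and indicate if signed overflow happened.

257996; overflow

0xB5E9B = 10110101111010011011 = -303461 (signed)
0x76ECF = 01110110111011001111 = 487119 (signed)
Subtract via negate-and-add: invert 01110110111011001111 + 1 = 10001001000100110001 (i.e. -487119).
  10110101111010011011
+ 10001001000100110001
= 00111110111111001100  (discard carry-out 1)
Result 00111110111111001100: MSB = 0 → value 257996.
Both addends (after negating the subtrahend) are negative but the stored result is non-negative: signed overflow. The true value -303461 − 487119 = -790580 lies outside [-524288, 524287].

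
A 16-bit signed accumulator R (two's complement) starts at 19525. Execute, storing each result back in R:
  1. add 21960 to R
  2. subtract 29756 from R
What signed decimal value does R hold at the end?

11729

Start: R = 19525 = 0100110001000101.
R = 19525 + 21960 = 41485; wraps to -24051 = 1010001000001101
R = -24051 − 29756 = -53807; wraps to 11729 = 0010110111010001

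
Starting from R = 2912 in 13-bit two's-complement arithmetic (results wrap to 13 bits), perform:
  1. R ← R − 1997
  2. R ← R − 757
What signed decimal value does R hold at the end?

Start: R = 2912 = 0101101100000.
R = 2912 − 1997 = 915 = 0001110010011
R = 915 − 757 = 158 = 0000010011110

158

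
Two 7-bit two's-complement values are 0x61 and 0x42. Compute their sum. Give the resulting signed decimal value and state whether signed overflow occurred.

35; overflow

0x61 = 1100001 = -31 (signed)
0x42 = 1000010 = -62 (signed)
  1100001
+ 1000010
= 0100011  (discard carry-out 1)
Result 0100011: MSB = 0 → value 35.
Both addends are negative but the stored result is non-negative: signed overflow. The true value -31 + (-62) = -93 lies outside [-64, 63].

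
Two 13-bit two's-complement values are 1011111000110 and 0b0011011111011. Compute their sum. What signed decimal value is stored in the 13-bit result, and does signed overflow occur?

-319; no overflow

1011111000110 = -2106 (signed)
0b0011011111011 → 0011011111011 = 1787 (signed)
  1011111000110
+ 0011011111011
= 1111011000001
Result 1111011000001: MSB = 1 → 7873 − 8192 = -319.
Addends have opposite signs, so signed overflow cannot occur.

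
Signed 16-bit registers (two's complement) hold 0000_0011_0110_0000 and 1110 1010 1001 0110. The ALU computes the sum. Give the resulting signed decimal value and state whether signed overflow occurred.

0000_0011_0110_0000 → 0000001101100000 = 864 (signed)
1110 1010 1001 0110 → 1110101010010110 = -5482 (signed)
  0000001101100000
+ 1110101010010110
= 1110110111110110
Result 1110110111110110: MSB = 1 → 60918 − 65536 = -4618.
Addends have opposite signs, so signed overflow cannot occur.

-4618; no overflow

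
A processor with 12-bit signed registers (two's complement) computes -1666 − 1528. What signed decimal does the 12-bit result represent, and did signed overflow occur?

902; overflow

-1666 → 100101111110
1528 → 010111111000
Subtract via negate-and-add: invert 010111111000 + 1 = 101000001000 (i.e. -1528).
  100101111110
+ 101000001000
= 001110000110  (discard carry-out 1)
Result 001110000110: MSB = 0 → value 902.
Both addends (after negating the subtrahend) are negative but the stored result is non-negative: signed overflow. The true value -1666 − 1528 = -3194 lies outside [-2048, 2047].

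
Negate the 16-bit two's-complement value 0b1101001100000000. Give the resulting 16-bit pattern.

0010110100000000

Invert: 0010110011111111. Add 1: 0010110100000000.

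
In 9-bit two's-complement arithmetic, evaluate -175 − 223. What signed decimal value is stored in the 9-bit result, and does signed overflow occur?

114; overflow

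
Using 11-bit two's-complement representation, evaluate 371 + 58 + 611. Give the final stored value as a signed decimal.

-1008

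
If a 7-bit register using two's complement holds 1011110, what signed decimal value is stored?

-34

MSB is 1, so the value is negative.
Unsigned reading: 94. Subtract 2^7 = 128: 94 − 128 = -34.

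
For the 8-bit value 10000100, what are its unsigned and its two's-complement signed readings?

unsigned = 132, signed = -124

Unsigned: 10000100 = 132.
Signed: MSB=1 → 132 − 256 = -124.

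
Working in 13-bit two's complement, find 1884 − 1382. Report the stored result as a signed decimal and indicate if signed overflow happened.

1884 → 0011101011100
1382 → 0010101100110
Subtract via negate-and-add: invert 0010101100110 + 1 = 1101010011010 (i.e. -1382).
  0011101011100
+ 1101010011010
= 0000111110110  (discard carry-out 1)
Result 0000111110110: MSB = 0 → value 502.
Addends (after negating the subtrahend) have opposite signs, so signed overflow cannot occur.

502; no overflow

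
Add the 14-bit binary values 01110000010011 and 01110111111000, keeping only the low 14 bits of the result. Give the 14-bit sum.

11101000001011

  01110000010011
+ 01110111111000
= 11101000001011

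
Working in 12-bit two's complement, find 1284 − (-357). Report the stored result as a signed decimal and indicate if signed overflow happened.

1641; no overflow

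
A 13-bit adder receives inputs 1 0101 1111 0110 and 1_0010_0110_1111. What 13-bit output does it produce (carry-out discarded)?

  1010111110110
+ 1001001101111
= 0100001100101  (discard carry-out 1)

0100001100101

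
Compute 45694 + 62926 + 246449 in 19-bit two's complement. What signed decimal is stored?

-169219

45694 + 62926 = 108620 (0011010100001001100)
108620 + 246449 = 355069 → wraps to -169219 (1010110101011111101)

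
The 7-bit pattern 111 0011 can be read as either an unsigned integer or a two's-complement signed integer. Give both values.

Unsigned: 1110011 = 115.
Signed: MSB=1 → 115 − 128 = -13.

unsigned = 115, signed = -13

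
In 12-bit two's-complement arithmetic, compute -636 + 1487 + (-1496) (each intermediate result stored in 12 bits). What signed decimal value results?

-636 + 1487 = 851 (001101010011)
851 + (-1496) = -645 (110101111011)

-645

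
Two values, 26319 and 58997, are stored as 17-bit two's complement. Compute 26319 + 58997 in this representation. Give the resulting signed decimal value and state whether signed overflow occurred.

26319 → 00110011011001111
58997 → 01110011001110101
  00110011011001111
+ 01110011001110101
= 10100110101000100
Result 10100110101000100: MSB = 1 → 85316 − 131072 = -45756.
Both addends are non-negative but the stored result is negative: signed overflow. The true value 26319 + 58997 = 85316 lies outside [-65536, 65535].

-45756; overflow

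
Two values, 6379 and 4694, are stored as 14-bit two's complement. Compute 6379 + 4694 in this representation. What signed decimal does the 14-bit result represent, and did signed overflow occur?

-5311; overflow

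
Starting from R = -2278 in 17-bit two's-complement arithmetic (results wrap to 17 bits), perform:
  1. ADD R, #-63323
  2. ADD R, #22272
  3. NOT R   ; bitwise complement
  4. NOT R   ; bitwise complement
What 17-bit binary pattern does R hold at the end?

Start: R = -2278 = 11111011100011010.
R = -2278 + (-63323) = -65601; wraps to 65471 = 01111111110111111
R = 65471 + 22272 = 87743; wraps to -43329 = 10101011010111111
R = NOT 10101011010111111 = 01010100101000000 = 43328
R = NOT 01010100101000000 = 10101011010111111 = -43329

10101011010111111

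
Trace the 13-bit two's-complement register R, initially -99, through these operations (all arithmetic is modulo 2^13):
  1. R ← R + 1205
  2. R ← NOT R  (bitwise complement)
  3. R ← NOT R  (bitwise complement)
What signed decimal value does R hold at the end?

1106

Start: R = -99 = 1111110011101.
R = -99 + 1205 = 1106 = 0010001010010
R = NOT 0010001010010 = 1101110101101 = -1107
R = NOT 1101110101101 = 0010001010010 = 1106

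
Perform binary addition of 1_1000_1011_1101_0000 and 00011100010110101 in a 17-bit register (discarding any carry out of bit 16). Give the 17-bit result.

11100010010000101

  11000101111010000
+ 00011100010110101
= 11100010010000101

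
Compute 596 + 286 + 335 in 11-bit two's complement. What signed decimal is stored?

596 + 286 = 882 (01101110010)
882 + 335 = 1217 → wraps to -831 (10011000001)

-831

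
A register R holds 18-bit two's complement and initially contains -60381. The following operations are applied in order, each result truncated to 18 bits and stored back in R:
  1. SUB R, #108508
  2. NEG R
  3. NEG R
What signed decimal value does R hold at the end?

93255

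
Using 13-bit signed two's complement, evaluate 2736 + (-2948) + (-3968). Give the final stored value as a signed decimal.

4012

2736 + (-2948) = -212 (1111100101100)
-212 + (-3968) = -4180 → wraps to 4012 (0111110101100)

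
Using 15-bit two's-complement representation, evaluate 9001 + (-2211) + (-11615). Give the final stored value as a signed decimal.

-4825

9001 + (-2211) = 6790 (001101010000110)
6790 + (-11615) = -4825 (110110100100111)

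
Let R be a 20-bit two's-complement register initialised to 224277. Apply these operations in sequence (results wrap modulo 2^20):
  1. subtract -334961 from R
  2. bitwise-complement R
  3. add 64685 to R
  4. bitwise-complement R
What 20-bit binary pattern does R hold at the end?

Start: R = 224277 = 00110110110000010101.
R = 224277 − (-334961) = 559238; wraps to -489338 = 10001000100010000110
R = NOT 10001000100010000110 = 01110111011101111001 = 489337
R = 489337 + 64685 = 554022; wraps to -494554 = 10000111010000100110
R = NOT 10000111010000100110 = 01111000101111011001 = 494553

01111000101111011001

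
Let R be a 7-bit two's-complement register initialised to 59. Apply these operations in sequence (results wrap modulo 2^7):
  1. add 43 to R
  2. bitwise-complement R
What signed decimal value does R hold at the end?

25

Start: R = 59 = 0111011.
R = 59 + 43 = 102; wraps to -26 = 1100110
R = NOT 1100110 = 0011001 = 25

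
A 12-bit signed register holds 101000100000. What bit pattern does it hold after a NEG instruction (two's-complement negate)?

Invert: 010111011111. Add 1: 010111100000.
Check: 101000100000 = -1504, 010111100000 = 1504.

010111100000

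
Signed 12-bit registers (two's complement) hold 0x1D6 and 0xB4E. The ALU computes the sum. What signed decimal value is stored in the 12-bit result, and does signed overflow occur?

-732; no overflow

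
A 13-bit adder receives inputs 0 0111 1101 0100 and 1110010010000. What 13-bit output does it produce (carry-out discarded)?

  0011111010100
+ 1110010010000
= 0010001100100  (discard carry-out 1)

0010001100100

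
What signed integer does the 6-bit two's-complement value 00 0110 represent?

MSB is 0, so the value is non-negative: 000110 = 6.

6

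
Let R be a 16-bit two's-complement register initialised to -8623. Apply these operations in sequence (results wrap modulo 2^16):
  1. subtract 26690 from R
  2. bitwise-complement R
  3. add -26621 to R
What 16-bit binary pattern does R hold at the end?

Start: R = -8623 = 1101111001010001.
R = -8623 − 26690 = -35313; wraps to 30223 = 0111011000001111
R = NOT 0111011000001111 = 1000100111110000 = -30224
R = -30224 + (-26621) = -56845; wraps to 8691 = 0010000111110011

0010000111110011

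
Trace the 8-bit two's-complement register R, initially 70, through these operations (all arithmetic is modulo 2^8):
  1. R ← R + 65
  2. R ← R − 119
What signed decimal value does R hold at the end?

Start: R = 70 = 01000110.
R = 70 + 65 = 135; wraps to -121 = 10000111
R = -121 − 119 = -240; wraps to 16 = 00010000

16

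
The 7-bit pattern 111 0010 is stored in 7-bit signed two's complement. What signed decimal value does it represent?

MSB is 1, so the value is negative.
Invert: 0001101. Add 1: 0001110 = 14. So the value is −14.

-14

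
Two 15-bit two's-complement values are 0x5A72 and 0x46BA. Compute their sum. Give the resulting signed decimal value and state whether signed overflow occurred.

8492; overflow

0x5A72 = 101101001110010 = -9614 (signed)
0x46BA = 100011010111010 = -14662 (signed)
  101101001110010
+ 100011010111010
= 010000100101100  (discard carry-out 1)
Result 010000100101100: MSB = 0 → value 8492.
Both addends are negative but the stored result is non-negative: signed overflow. The true value -9614 + (-14662) = -24276 lies outside [-16384, 16383].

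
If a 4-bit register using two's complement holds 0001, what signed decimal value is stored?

1

MSB is 0, so the value is non-negative: 0001 = 1.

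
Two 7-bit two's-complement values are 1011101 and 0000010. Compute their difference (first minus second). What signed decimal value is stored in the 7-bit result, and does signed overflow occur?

-37; no overflow

1011101 = -35 (signed)
0000010 = 2 (signed)
Subtract via negate-and-add: invert 0000010 + 1 = 1111110 (i.e. -2).
  1011101
+ 1111110
= 1011011  (discard carry-out 1)
Result 1011011: MSB = 1 → 91 − 128 = -37.
Both addends (after negating the subtrahend) are negative and so is the stored result: no signed overflow.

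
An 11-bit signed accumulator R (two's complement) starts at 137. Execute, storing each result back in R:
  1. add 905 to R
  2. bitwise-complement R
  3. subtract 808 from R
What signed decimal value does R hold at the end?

197

Start: R = 137 = 00010001001.
R = 137 + 905 = 1042; wraps to -1006 = 10000010010
R = NOT 10000010010 = 01111101101 = 1005
R = 1005 − 808 = 197 = 00011000101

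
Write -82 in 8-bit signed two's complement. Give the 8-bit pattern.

10101110

|-82| = 82 = 01010010 in 8 bits.
Invert the bits: 10101101. Add 1: 10101110.
Check: 10101110 reads as 174 − 256 = -82.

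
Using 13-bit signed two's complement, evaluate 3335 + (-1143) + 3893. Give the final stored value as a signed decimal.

3335 + (-1143) = 2192 (0100010010000)
2192 + 3893 = 6085 → wraps to -2107 (1011111000101)

-2107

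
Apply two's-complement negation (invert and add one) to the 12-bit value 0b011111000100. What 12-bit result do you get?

100000111100

Invert: 100000111011. Add 1: 100000111100.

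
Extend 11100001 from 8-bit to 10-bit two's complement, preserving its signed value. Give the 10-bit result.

1111100001

MSB of 11100001 is 1; replicate it into the new high bits.
11|11100001 → 1111100001 (still -31).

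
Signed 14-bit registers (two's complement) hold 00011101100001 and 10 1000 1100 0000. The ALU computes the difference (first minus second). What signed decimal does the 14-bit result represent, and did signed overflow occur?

7841; no overflow

00011101100001 = 1889 (signed)
10 1000 1100 0000 → 10100011000000 = -5952 (signed)
Subtract via negate-and-add: invert 10100011000000 + 1 = 01011101000000 (i.e. 5952).
  00011101100001
+ 01011101000000
= 01111010100001
Result 01111010100001: MSB = 0 → value 7841.
Both addends (after negating the subtrahend) are non-negative and so is the stored result: no signed overflow.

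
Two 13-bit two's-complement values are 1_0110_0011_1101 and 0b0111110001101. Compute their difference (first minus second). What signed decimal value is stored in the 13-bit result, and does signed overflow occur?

1_0110_0011_1101 → 1011000111101 = -2499 (signed)
0b0111110001101 → 0111110001101 = 3981 (signed)
Subtract via negate-and-add: invert 0111110001101 + 1 = 1000001110011 (i.e. -3981).
  1011000111101
+ 1000001110011
= 0011010110000  (discard carry-out 1)
Result 0011010110000: MSB = 0 → value 1712.
Both addends (after negating the subtrahend) are negative but the stored result is non-negative: signed overflow. The true value -2499 − 3981 = -6480 lies outside [-4096, 4095].

1712; overflow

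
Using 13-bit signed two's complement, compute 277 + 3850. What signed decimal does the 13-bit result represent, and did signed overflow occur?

-4065; overflow

277 → 0000100010101
3850 → 0111100001010
  0000100010101
+ 0111100001010
= 1000000011111
Result 1000000011111: MSB = 1 → 4127 − 8192 = -4065.
Both addends are non-negative but the stored result is negative: signed overflow. The true value 277 + 3850 = 4127 lies outside [-4096, 4095].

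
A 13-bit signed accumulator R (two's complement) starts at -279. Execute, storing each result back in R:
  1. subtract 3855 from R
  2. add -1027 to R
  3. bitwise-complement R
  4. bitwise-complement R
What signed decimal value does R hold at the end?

3031

Start: R = -279 = 1111011101001.
R = -279 − 3855 = -4134; wraps to 4058 = 0111111011010
R = 4058 + (-1027) = 3031 = 0101111010111
R = NOT 0101111010111 = 1010000101000 = -3032
R = NOT 1010000101000 = 0101111010111 = 3031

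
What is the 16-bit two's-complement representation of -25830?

1001101100011010

|-25830| = 25830 = 0110010011100110 in 16 bits.
Invert the bits: 1001101100011001. Add 1: 1001101100011010.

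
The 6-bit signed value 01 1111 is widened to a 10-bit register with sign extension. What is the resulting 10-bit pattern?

0000011111

MSB of 011111 is 0; replicate it into the new high bits.
0000|011111 → 0000011111 (still 31).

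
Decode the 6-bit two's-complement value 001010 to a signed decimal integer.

MSB is 0, so the value is non-negative: 001010 = 10.

10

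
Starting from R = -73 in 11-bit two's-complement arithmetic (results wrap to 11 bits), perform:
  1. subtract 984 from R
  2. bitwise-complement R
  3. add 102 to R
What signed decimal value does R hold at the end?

Start: R = -73 = 11110110111.
R = -73 − 984 = -1057; wraps to 991 = 01111011111
R = NOT 01111011111 = 10000100000 = -992
R = -992 + 102 = -890 = 10010000110

-890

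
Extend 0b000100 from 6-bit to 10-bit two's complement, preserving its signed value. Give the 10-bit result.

MSB of 000100 is 0; replicate it into the new high bits.
0000|000100 → 0000000100 (still 4).

0000000100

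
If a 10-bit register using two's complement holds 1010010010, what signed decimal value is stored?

MSB is 1, so the value is negative.
Unsigned reading: 658. Subtract 2^10 = 1024: 658 − 1024 = -366.

-366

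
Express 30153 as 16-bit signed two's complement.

0111010111001001

30153 is non-negative, so write it directly in 16 bits: 0111010111001001.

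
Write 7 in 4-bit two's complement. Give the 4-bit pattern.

0111

7 is non-negative, so write it directly in 4 bits: 0111.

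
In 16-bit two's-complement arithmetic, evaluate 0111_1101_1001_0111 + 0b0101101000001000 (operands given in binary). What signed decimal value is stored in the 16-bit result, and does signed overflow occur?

0111_1101_1001_0111 → 0111110110010111 = 32151 (signed)
0b0101101000001000 → 0101101000001000 = 23048 (signed)
  0111110110010111
+ 0101101000001000
= 1101011110011111
Result 1101011110011111: MSB = 1 → 55199 − 65536 = -10337.
Both addends are non-negative but the stored result is negative: signed overflow. The true value 32151 + 23048 = 55199 lies outside [-32768, 32767].

-10337; overflow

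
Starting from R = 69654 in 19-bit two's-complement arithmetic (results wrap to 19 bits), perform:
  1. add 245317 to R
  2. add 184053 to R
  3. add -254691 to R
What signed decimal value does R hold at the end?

244333

Start: R = 69654 = 0010001000000010110.
R = 69654 + 245317 = 314971; wraps to -209317 = 1001100111001011011
R = -209317 + 184053 = -25264 = 1111001110101010000
R = -25264 + (-254691) = -279955; wraps to 244333 = 0111011101001101101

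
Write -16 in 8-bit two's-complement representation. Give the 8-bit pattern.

|-16| = 16 = 00010000 in 8 bits.
Invert the bits: 11101111. Add 1: 11110000.
Check: 11110000 reads as 240 − 256 = -16.

11110000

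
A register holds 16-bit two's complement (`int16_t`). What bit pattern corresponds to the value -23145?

1010010110010111

|-23145| = 23145 = 0101101001101001 in 16 bits.
Invert the bits: 1010010110010110. Add 1: 1010010110010111.
Check: 1010010110010111 reads as 42391 − 65536 = -23145.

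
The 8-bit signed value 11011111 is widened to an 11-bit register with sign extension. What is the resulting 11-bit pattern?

11111011111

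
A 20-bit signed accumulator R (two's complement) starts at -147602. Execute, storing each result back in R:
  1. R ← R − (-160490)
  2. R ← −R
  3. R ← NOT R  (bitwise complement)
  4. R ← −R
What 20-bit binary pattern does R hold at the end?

11111100110110101001

Start: R = -147602 = 11011011111101101110.
R = -147602 − (-160490) = 12888 = 00000011001001011000
R = −(12888) = -12888 = 11111100110110101000
R = NOT 11111100110110101000 = 00000011001001010111 = 12887
R = −(12887) = -12887 = 11111100110110101001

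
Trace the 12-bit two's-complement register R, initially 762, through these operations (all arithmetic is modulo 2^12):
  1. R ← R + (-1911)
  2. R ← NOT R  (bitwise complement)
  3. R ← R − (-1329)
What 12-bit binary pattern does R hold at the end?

Start: R = 762 = 001011111010.
R = 762 + (-1911) = -1149 = 101110000011
R = NOT 101110000011 = 010001111100 = 1148
R = 1148 − (-1329) = 2477; wraps to -1619 = 100110101101

100110101101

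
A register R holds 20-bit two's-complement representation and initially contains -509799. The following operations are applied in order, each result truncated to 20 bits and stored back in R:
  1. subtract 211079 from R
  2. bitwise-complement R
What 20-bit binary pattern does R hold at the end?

Start: R = -509799 = 10000011100010011001.
R = -509799 − 211079 = -720878; wraps to 327698 = 01010000000000010010
R = NOT 01010000000000010010 = 10101111111111101101 = -327699

10101111111111101101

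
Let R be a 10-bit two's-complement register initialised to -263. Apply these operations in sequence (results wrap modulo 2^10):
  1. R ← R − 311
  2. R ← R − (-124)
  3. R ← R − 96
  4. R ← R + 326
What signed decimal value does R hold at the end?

Start: R = -263 = 1011111001.
R = -263 − 311 = -574; wraps to 450 = 0111000010
R = 450 − (-124) = 574; wraps to -450 = 1000111110
R = -450 − 96 = -546; wraps to 478 = 0111011110
R = 478 + 326 = 804; wraps to -220 = 1100100100

-220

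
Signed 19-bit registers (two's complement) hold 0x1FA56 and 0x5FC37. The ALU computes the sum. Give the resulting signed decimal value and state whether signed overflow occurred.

-2419; no overflow

0x1FA56 = 0011111101001010110 = 129622 (signed)
0x5FC37 = 1011111110000110111 = -132041 (signed)
  0011111101001010110
+ 1011111110000110111
= 1111111011010001101
Result 1111111011010001101: MSB = 1 → 521869 − 524288 = -2419.
Addends have opposite signs, so signed overflow cannot occur.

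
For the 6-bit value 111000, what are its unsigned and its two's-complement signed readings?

unsigned = 56, signed = -8

Unsigned: 111000 = 56.
Signed: MSB=1 → 56 − 64 = -8.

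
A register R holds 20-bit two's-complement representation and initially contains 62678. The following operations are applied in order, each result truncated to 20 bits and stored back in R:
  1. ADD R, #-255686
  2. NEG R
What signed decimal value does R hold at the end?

Start: R = 62678 = 00001111010011010110.
R = 62678 + (-255686) = -193008 = 11010000111000010000
R = −(-193008) = 193008 = 00101111000111110000

193008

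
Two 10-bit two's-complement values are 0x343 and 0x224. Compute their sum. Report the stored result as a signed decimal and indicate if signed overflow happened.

359; overflow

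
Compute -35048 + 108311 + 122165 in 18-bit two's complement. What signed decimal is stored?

-66716

-35048 + 108311 = 73263 (010001111000101111)
73263 + 122165 = 195428 → wraps to -66716 (101111101101100100)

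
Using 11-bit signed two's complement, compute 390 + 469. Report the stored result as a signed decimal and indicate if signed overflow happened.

859; no overflow

390 → 00110000110
469 → 00111010101
  00110000110
+ 00111010101
= 01101011011
Result 01101011011: MSB = 0 → value 859.
Both addends are non-negative and so is the stored result: no signed overflow.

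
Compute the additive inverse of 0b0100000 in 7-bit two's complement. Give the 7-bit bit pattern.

Invert: 1011111. Add 1: 1100000.
Check: 0100000 = 32, 1100000 = -32.

1100000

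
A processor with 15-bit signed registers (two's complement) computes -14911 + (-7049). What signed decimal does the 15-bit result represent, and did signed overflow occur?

-14911 → 100010111000001
-7049 → 110010001110111
  100010111000001
+ 110010001110111
= 010101000111000  (discard carry-out 1)
Result 010101000111000: MSB = 0 → value 10808.
Both addends are negative but the stored result is non-negative: signed overflow. The true value -14911 + (-7049) = -21960 lies outside [-16384, 16383].

10808; overflow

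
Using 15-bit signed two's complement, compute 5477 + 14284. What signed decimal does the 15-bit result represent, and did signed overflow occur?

-13007; overflow

5477 → 001010101100101
14284 → 011011111001100
  001010101100101
+ 011011111001100
= 100110100110001
Result 100110100110001: MSB = 1 → 19761 − 32768 = -13007.
Both addends are non-negative but the stored result is negative: signed overflow. The true value 5477 + 14284 = 19761 lies outside [-16384, 16383].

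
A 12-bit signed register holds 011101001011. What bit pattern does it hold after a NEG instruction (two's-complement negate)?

100010110101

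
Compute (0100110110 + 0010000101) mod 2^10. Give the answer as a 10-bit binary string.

  0100110110
+ 0010000101
= 0110111011

0110111011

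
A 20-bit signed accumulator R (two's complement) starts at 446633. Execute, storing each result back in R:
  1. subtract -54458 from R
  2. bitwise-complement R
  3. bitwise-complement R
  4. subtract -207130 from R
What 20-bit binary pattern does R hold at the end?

Start: R = 446633 = 01101101000010101001.
R = 446633 − (-54458) = 501091 = 01111010010101100011
R = NOT 01111010010101100011 = 10000101101010011100 = -501092
R = NOT 10000101101010011100 = 01111010010101100011 = 501091
R = 501091 − (-207130) = 708221; wraps to -340355 = 10101100111001111101

10101100111001111101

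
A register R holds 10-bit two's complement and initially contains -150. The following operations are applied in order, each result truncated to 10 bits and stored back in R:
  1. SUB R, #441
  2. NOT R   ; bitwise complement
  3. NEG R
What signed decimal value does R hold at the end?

434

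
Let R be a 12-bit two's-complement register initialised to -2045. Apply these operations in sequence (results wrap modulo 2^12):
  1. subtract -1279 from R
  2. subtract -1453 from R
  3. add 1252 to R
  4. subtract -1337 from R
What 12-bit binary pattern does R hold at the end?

Start: R = -2045 = 100000000011.
R = -2045 − (-1279) = -766 = 110100000010
R = -766 − (-1453) = 687 = 001010101111
R = 687 + 1252 = 1939 = 011110010011
R = 1939 − (-1337) = 3276; wraps to -820 = 110011001100

110011001100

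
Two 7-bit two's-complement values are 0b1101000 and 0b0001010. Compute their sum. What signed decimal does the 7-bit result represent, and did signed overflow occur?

0b1101000 → 1101000 = -24 (signed)
0b0001010 → 0001010 = 10 (signed)
  1101000
+ 0001010
= 1110010
Result 1110010: MSB = 1 → 114 − 128 = -14.
Addends have opposite signs, so signed overflow cannot occur.

-14; no overflow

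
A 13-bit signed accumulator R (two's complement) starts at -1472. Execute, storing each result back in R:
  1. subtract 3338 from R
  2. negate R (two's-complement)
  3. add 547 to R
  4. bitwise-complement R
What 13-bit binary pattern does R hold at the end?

0101100010010

Start: R = -1472 = 1101001000000.
R = -1472 − 3338 = -4810; wraps to 3382 = 0110100110110
R = −(3382) = -3382 = 1001011001010
R = -3382 + 547 = -2835 = 1010011101101
R = NOT 1010011101101 = 0101100010010 = 2834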